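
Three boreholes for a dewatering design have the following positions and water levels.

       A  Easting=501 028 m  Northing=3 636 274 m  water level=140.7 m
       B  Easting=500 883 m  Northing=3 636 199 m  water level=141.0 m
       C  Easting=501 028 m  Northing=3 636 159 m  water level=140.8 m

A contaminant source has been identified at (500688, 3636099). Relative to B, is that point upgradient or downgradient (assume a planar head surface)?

Three-point gradient (reference A): Δ to B = (-145, -75, +0.3), Δ to C = (0, -115, +0.1).
∂h/∂x = -0.001619, ∂h/∂y = -0.0008696 (det = 16675).
Head at (500688, 3636099) = 140.7 + (-0.001619)·(-340) + (-0.0008696)·(-175) = 141.40 m.
That is higher than the 141.0 m at B, so the point is upgradient.

upgradient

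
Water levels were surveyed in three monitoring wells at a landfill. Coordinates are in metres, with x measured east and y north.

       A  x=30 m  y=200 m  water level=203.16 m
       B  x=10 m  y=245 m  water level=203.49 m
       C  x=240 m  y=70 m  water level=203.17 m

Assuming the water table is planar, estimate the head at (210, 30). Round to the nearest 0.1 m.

Three-point gradient (reference A): Δ to B = (-20, 45, +0.33), Δ to C = (210, -130, +0.01).
∂h/∂x = +0.006328, ∂h/∂y = +0.01015 (det = -6850).
h(210, 30) = 203.16 + (+0.006328)·(180) + (+0.01015)·(-170) = 203.16 +1.139 -1.725 = 202.574 m.

202.6 m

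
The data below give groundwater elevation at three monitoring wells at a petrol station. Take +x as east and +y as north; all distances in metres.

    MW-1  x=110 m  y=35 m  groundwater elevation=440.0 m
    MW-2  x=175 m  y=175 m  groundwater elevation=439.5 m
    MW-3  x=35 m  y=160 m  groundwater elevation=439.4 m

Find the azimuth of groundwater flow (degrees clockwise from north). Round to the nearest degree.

344°

With h = a·x + b·y + c and MW-1 as origin, the differences give:
  65·a + 140·b = -0.5
  (-75)·a + 125·b = -0.6
Eliminate b (×125 and ×140, subtract): 18625·a = 21.50 → a = ∂h/∂x = +0.001154
Back-substitute: b = ∂h/∂y = -0.004107.
Flow direction (−∇h) has components (-0.001154 E, +0.004107 N).
Azimuth = atan2(E, N) = atan2(-0.001154, +0.004107) = 344.3° ≈ 344°.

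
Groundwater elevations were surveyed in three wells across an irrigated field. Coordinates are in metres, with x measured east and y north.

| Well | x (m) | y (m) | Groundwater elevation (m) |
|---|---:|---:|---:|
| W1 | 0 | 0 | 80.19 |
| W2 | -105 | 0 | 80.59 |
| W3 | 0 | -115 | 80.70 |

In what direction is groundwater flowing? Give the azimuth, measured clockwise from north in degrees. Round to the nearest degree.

∂h/∂x = (80.59 − 80.19) / (-105 − 0) = -0.003810
∂h/∂y = (80.70 − 80.19) / (-115 − 0) = -0.004435
Flow direction (−∇h) has components (+0.003810 E, +0.004435 N).
Azimuth = atan2(E, N) = atan2(+0.003810, +0.004435) = 40.7° ≈ 041°.

041°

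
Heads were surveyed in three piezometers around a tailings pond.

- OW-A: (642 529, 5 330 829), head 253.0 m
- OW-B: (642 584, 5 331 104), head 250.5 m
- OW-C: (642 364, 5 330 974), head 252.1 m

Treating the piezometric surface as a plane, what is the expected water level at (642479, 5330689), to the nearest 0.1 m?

254.3 m

Differences from OW-A: to OW-B (Δx, Δy, Δh) = (55, 275, -2.5); to OW-C = (-165, 145, -0.9).
Solve a·Δx + b·Δy = Δh: det = 55·145 − (-165)·275 = 53350.
∂h/∂x = [(-2.5)·145 − (-0.9)·275] / 53350 = -0.002156
∂h/∂y = [55·(-0.9) − (-165)·(-2.5)] / 53350 = -0.008660
h(642479, 5330689) = 253.0 + (-0.002156)·(-50) + (-0.008660)·(-140) = 253.0 +0.108 +1.212 = 254.320 m.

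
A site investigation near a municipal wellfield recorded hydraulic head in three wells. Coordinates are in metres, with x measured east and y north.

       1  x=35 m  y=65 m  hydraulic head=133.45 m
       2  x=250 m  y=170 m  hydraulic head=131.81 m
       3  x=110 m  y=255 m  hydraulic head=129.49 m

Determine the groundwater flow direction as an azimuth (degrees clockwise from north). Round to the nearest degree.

352°

Differences from 1: to 2 (Δx, Δy, Δh) = (215, 105, -1.64); to 3 = (75, 190, -3.96).
Solve a·Δx + b·Δy = Δh: det = 215·190 − 75·105 = 32975.
∂h/∂x = [(-1.64)·190 − (-3.96)·105] / 32975 = +0.003160
∂h/∂y = [215·(-3.96) − 75·(-1.64)] / 32975 = -0.02209
Flow direction (−∇h) has components (-0.003160 E, +0.02209 N).
Azimuth = atan2(E, N) = atan2(-0.003160, +0.02209) = 351.9° ≈ 352°.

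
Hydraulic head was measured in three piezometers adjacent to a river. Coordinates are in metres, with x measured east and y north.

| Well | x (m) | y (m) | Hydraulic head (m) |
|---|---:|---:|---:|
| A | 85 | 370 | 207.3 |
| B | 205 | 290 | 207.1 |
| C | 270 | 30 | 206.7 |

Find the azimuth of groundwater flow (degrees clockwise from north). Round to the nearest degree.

Three-point gradient (reference A): Δ to B = (120, -80, -0.2), Δ to C = (185, -340, -0.6).
∂h/∂x = -0.0007692, ∂h/∂y = +0.001346 (det = -26000).
Flow direction (−∇h) has components (+0.0007692 E, -0.001346 N).
Azimuth = atan2(E, N) = atan2(+0.0007692, -0.001346) = 150.3° ≈ 150°.

150°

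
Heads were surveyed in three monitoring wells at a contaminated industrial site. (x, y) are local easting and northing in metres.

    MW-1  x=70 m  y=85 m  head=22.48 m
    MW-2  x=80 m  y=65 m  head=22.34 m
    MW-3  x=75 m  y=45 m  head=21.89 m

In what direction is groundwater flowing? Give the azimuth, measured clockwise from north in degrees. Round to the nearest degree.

230°

With h = a·x + b·y + c and MW-1 as origin, the differences give:
  10·a + (-20)·b = -0.14
  5·a + (-40)·b = -0.59
Eliminate b (×(-40) and ×(-20), subtract): -300·a = -6.200 → a = ∂h/∂x = +0.02067
Back-substitute: b = ∂h/∂y = +0.01733.
Flow direction (−∇h) has components (-0.02067 E, -0.01733 N).
Azimuth = atan2(E, N) = atan2(-0.02067, -0.01733) = 230.0° ≈ 230°.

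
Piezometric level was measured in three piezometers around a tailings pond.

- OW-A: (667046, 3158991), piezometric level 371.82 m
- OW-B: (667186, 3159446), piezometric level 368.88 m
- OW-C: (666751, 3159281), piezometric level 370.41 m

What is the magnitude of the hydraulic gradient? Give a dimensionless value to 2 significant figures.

0.0062

Taking OW-A as reference: OW-B−OW-A = (140, 455, -2.94); OW-C−OW-A = (-295, 290, -1.41).
Determinant of the coordinate differences = 140·290 − (-295)·455 = 174825.
∂h/∂x = [(-2.94)·290 − (-1.41)·455] / 174825 = -0.001207
∂h/∂y = [140·(-1.41) − (-295)·(-2.94)] / 174825 = -0.006090
|∇h| = √(-0.001207² + -0.006090²) = 0.006208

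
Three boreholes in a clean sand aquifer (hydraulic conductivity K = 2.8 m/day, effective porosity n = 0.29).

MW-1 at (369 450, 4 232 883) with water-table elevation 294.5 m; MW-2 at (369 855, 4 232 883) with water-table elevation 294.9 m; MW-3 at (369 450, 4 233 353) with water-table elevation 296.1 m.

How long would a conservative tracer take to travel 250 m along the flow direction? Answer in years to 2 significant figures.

∂h/∂x = (294.9 − 294.5) / (369855 − 369450) = +0.0009877
∂h/∂y = (296.1 − 294.5) / (4233353 − 4232883) = +0.003404
|∇h| = √(0.0009877² + 0.003404²) = 0.003544
Seepage velocity v = K·i/n = 2.8 × 0.003544 / 0.29 = 0.03422 m/day.
t = 250 / 0.03422 = 7306 days = 20 years.

20 years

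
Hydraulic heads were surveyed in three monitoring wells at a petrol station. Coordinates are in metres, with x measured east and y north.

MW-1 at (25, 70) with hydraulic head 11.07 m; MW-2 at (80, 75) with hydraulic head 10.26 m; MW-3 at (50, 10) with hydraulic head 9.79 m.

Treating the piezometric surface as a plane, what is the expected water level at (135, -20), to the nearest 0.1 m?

Three-point gradient (reference MW-1): Δ to MW-2 = (55, 5, -0.81), Δ to MW-3 = (25, -60, -1.28).
∂h/∂x = -0.01606, ∂h/∂y = +0.01464 (det = -3425).
h(135, -20) = 11.07 + (-0.01606)·(110) + (+0.01464)·(-90) = 11.07 -1.766 -1.318 = 7.986 m.

8.0 m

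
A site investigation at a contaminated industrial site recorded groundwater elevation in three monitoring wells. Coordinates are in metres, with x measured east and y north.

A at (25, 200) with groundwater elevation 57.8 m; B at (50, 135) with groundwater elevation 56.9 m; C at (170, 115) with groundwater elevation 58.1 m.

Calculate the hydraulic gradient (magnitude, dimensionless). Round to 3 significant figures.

0.0230

With h = a·x + b·y + c and A as origin, the differences give:
  25·a + (-65)·b = -0.9
  145·a + (-85)·b = +0.3
Eliminate b (×(-85) and ×(-65), subtract): 7300·a = 96.00 → a = ∂h/∂x = +0.01315
Back-substitute: b = ∂h/∂y = +0.01890.
|∇h| = √(0.01315² + 0.01890²) = 0.02302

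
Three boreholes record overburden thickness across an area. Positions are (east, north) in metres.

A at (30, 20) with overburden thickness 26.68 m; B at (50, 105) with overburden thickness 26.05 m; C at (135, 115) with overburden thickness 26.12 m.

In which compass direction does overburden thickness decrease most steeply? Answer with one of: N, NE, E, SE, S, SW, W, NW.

Taking A as reference: B−A = (20, 85, -0.63); C−A = (105, 95, -0.56).
Solve a·Δx + b·Δy = Δd: det = 20·95 − 105·85 = -7025.
∂d/∂x = [(-0.63)·95 − (-0.56)·85] / -7025 = +0.001744
∂d/∂y = [20·(-0.56) − 105·(-0.63)] / -7025 = -0.007822
Steepest decrease is along −∇f = (-0.001744 E, +0.007822 N) → north.

N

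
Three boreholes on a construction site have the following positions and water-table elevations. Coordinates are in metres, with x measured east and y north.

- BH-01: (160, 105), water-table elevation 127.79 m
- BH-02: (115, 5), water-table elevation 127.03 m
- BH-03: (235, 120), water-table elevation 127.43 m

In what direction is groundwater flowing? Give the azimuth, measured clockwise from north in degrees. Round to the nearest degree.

147°

Taking BH-01 as reference: BH-02−BH-01 = (-45, -100, -0.76); BH-03−BH-01 = (75, 15, -0.36).
Solve a·Δx + b·Δy = Δh: det = (-45)·15 − 75·(-100) = 6825.
∂h/∂x = [(-0.76)·15 − (-0.36)·(-100)] / 6825 = -0.006945
∂h/∂y = [(-45)·(-0.36) − 75·(-0.76)] / 6825 = +0.01073
Flow direction (−∇h) has components (+0.006945 E, -0.01073 N).
Azimuth = atan2(E, N) = atan2(+0.006945, -0.01073) = 147.1° ≈ 147°.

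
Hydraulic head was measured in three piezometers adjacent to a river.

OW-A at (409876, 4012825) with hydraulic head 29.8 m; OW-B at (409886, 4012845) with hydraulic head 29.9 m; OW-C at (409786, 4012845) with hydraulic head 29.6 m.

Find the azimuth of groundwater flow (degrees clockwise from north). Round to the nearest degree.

Taking OW-A as reference: OW-B−OW-A = (10, 20, +0.1); OW-C−OW-A = (-90, 20, -0.2).
Determinant of the coordinate differences = 10·20 − (-90)·20 = 2000.
∂h/∂x = [(+0.1)·20 − (-0.2)·20] / 2000 = +0.003000
∂h/∂y = [10·(-0.2) − (-90)·(+0.1)] / 2000 = +0.003500
Flow direction (−∇h) has components (-0.003000 E, -0.003500 N).
Azimuth = atan2(E, N) = atan2(-0.003000, -0.003500) = 220.6° ≈ 221°.

221°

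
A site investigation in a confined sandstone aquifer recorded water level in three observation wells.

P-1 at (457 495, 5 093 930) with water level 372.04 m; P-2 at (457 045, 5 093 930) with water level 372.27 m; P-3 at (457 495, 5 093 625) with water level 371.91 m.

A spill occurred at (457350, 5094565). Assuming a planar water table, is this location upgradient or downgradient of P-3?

∂h/∂x = (372.27 − 372.04) / (457045 − 457495) = -0.0005111
∂h/∂y = (371.91 − 372.04) / (5093625 − 5093930) = +0.0004262
Head at (457350, 5094565) = 372.04 + (-0.0005111)·(-145) + (+0.0004262)·(635) = 372.38 m.
That is higher than the 371.91 m at P-3, so the point is upgradient.

upgradient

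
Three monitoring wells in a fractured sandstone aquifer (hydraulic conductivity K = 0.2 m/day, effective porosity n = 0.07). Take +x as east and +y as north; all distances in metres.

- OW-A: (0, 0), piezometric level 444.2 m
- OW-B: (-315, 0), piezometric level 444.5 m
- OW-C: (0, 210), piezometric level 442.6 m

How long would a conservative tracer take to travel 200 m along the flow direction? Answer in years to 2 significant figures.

∂h/∂x = (444.5 − 444.2) / (-315 − 0) = -0.0009524
∂h/∂y = (442.6 − 444.2) / (210 − 0) = -0.007619
|∇h| = √(-0.0009524² + -0.007619²) = 0.007678
Seepage velocity v = K·i/n = 0.2 × 0.007678 / 0.07 = 0.02194 m/day.
t = 200 / 0.02194 = 9116 days = 25 years.

25 years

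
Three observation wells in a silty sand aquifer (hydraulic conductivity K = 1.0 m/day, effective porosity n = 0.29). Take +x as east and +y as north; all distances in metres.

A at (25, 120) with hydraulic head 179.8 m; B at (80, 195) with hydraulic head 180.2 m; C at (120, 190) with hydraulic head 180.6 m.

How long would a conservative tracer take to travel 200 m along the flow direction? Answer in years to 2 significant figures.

16 years

With h = a·x + b·y + c and A as origin, the differences give:
  55·a + 75·b = +0.4
  95·a + 70·b = +0.8
Eliminate b (×70 and ×75, subtract): -3275·a = -32.00 → a = ∂h/∂x = +0.009771
Back-substitute: b = ∂h/∂y = -0.001832.
|∇h| = √(0.009771² + -0.001832²) = 0.009941
Seepage velocity v = K·i/n = 1.0 × 0.009941 / 0.29 = 0.03428 m/day.
t = 200 / 0.03428 = 5834 days = 16 years.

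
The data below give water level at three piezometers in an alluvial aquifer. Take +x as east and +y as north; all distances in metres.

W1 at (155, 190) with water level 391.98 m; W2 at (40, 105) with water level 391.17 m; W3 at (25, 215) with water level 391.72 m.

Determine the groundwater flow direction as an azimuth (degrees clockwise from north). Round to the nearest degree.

Differences from W1: to W2 (Δx, Δy, Δh) = (-115, -85, -0.81); to W3 = (-130, 25, -0.26).
Determinant of the coordinate differences = (-115)·25 − (-130)·(-85) = -13925.
∂h/∂x = [(-0.81)·25 − (-0.26)·(-85)] / -13925 = +0.003041
∂h/∂y = [(-115)·(-0.26) − (-130)·(-0.81)] / -13925 = +0.005415
Flow direction (−∇h) has components (-0.003041 E, -0.005415 N).
Azimuth = atan2(E, N) = atan2(-0.003041, -0.005415) = 209.3° ≈ 209°.

209°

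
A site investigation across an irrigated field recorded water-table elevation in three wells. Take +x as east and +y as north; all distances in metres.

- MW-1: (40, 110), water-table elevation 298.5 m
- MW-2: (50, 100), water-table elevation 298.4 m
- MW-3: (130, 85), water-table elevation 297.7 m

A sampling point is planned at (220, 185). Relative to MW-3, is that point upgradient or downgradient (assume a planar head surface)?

downgradient

Taking MW-1 as reference: MW-2−MW-1 = (10, -10, -0.1); MW-3−MW-1 = (90, -25, -0.8).
Solve a·Δx + b·Δy = Δh: det = 10·(-25) − 90·(-10) = 650.
∂h/∂x = [(-0.1)·(-25) − (-0.8)·(-10)] / 650 = -0.008462
∂h/∂y = [10·(-0.8) − 90·(-0.1)] / 650 = +0.001538
Head at (220, 185) = 298.5 + (-0.008462)·(180) + (+0.001538)·(75) = 297.09 m.
That is lower than the 297.7 m at MW-3, so the point is downgradient.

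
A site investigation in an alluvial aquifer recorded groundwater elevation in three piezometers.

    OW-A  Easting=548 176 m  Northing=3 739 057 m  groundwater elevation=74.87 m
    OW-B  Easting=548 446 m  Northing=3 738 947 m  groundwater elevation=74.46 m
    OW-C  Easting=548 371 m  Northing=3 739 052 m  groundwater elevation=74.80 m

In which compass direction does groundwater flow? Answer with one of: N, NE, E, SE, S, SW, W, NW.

S

With h = a·x + b·y + c and OW-A as origin, the differences give:
  270·a + (-110)·b = -0.41
  195·a + (-5)·b = -0.07
Eliminate b (×(-5) and ×(-110), subtract): 20100·a = -5.650 → a = ∂h/∂x = -0.0002811
Back-substitute: b = ∂h/∂y = +0.003037.
Flow = −∇h = (+0.0002811 east, -0.003037 north), which points south.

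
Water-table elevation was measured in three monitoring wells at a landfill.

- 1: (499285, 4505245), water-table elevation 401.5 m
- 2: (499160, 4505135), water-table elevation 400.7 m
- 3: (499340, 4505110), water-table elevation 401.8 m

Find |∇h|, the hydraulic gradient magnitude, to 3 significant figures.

Differences from 1: to 2 (Δx, Δy, Δh) = (-125, -110, -0.8); to 3 = (55, -135, +0.3).
Determinant of the coordinate differences = (-125)·(-135) − 55·(-110) = 22925.
∂h/∂x = [(-0.8)·(-135) − (+0.3)·(-110)] / 22925 = +0.006150
∂h/∂y = [(-125)·(+0.3) − 55·(-0.8)] / 22925 = +0.0002835
|∇h| = √(0.006150² + 0.0002835²) = 0.006157

0.00616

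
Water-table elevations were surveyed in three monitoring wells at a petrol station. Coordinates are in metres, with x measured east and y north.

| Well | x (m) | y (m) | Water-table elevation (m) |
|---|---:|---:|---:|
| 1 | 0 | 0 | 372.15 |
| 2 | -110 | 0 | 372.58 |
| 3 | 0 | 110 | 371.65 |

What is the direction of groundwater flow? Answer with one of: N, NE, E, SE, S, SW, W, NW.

NE

∂h/∂x = (372.58 − 372.15) / (-110 − 0) = -0.003909
∂h/∂y = (371.65 − 372.15) / (110 − 0) = -0.004545
Flow = −∇h = (+0.003909 east, +0.004545 north), which points northeast.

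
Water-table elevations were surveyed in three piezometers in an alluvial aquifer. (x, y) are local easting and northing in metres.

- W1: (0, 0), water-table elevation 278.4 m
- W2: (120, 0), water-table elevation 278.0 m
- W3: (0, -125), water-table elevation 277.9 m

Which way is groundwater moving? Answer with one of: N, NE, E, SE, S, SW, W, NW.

SE

∂h/∂x = (278.0 − 278.4) / (120 − 0) = -0.003333
∂h/∂y = (277.9 − 278.4) / (-125 − 0) = +0.004000
Flow = −∇h = (+0.003333 east, -0.004000 north), which points southeast.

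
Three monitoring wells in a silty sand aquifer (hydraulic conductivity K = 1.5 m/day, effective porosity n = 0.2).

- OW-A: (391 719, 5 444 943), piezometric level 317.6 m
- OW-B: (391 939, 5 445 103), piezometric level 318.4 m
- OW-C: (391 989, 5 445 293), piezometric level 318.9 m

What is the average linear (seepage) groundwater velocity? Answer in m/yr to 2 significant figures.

8.1 m/yr

Differences from OW-A: to OW-B (Δx, Δy, Δh) = (220, 160, +0.8); to OW-C = (270, 350, +1.3).
Solve a·Δx + b·Δy = Δh: det = 220·350 − 270·160 = 33800.
∂h/∂x = [(+0.8)·350 − (+1.3)·160] / 33800 = +0.002130
∂h/∂y = [220·(+1.3) − 270·(+0.8)] / 33800 = +0.002071
|∇h| = √(0.002130² + 0.002071²) = 0.002971
Seepage velocity v = K·i/n = 1.5 × 0.002971 / 0.2 = 0.02228 m/day = 8.138 m/yr.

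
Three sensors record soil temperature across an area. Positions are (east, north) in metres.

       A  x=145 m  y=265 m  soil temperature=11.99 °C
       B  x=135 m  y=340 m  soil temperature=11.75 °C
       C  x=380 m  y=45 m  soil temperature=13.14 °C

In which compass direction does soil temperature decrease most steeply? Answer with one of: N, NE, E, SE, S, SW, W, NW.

NW

Three-point gradient (reference A): Δ to B = (-10, 75, -0.24), Δ to C = (235, -220, +1.15).
∂T/∂x = +0.002169, ∂T/∂y = -0.002911 (det = -15425).
Steepest decrease is along −∇f = (-0.002169 E, +0.002911 N) → northwest.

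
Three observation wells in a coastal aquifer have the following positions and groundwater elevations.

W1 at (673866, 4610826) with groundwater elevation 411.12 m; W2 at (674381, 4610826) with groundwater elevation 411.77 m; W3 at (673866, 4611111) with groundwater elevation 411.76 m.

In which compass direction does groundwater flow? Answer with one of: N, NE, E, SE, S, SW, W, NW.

SW

∂h/∂x = (411.77 − 411.12) / (674381 − 673866) = +0.001262
∂h/∂y = (411.76 − 411.12) / (4611111 − 4610826) = +0.002246
Flow = −∇h = (-0.001262 east, -0.002246 north), which points southwest.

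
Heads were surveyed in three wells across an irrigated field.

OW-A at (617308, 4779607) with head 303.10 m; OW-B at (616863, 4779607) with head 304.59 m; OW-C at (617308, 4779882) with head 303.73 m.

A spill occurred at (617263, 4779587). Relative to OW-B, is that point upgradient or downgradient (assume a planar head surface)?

downgradient

∂h/∂x = (304.59 − 303.10) / (616863 − 617308) = -0.003348
∂h/∂y = (303.73 − 303.10) / (4779882 − 4779607) = +0.002291
Head at (617263, 4779587) = 303.10 + (-0.003348)·(-45) + (+0.002291)·(-20) = 303.20 m.
That is lower than the 304.59 m at OW-B, so the point is downgradient.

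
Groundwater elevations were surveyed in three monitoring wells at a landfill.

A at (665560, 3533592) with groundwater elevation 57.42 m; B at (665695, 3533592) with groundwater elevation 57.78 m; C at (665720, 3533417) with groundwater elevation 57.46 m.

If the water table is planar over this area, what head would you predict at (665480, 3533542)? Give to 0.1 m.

57.1 m

With h = a·x + b·y + c and A as origin, the differences give:
  135·a + 0·b = +0.36
  160·a + (-175)·b = +0.04
Eliminate b (×(-175) and ×0, subtract): -23625·a = -63.000 → a = ∂h/∂x = +0.002667
Back-substitute: b = ∂h/∂y = +0.002210.
h(665480, 3533542) = 57.42 + (+0.002667)·(-80) + (+0.002210)·(-50) = 57.42 -0.213 -0.110 = 57.096 m.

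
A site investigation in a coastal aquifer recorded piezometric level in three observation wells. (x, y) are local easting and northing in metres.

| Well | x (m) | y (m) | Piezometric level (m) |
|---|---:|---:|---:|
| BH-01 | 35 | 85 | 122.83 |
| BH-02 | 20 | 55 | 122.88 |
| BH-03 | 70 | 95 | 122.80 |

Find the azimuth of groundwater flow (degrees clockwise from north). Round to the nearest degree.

Taking BH-01 as reference: BH-02−BH-01 = (-15, -30, +0.05); BH-03−BH-01 = (35, 10, -0.03).
Determinant of the coordinate differences = (-15)·10 − 35·(-30) = 900.
∂h/∂x = [(+0.05)·10 − (-0.03)·(-30)] / 900 = -0.0004444
∂h/∂y = [(-15)·(-0.03) − 35·(+0.05)] / 900 = -0.001444
Flow direction (−∇h) has components (+0.0004444 E, +0.001444 N).
Azimuth = atan2(E, N) = atan2(+0.0004444, +0.001444) = 17.1° ≈ 017°.

017°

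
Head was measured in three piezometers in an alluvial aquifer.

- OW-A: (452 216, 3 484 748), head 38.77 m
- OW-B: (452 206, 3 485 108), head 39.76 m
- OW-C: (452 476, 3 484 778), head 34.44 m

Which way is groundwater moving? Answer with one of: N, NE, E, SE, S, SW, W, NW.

Differences from OW-A: to OW-B (Δx, Δy, Δh) = (-10, 360, +0.99); to OW-C = (260, 30, -4.33).
Solve a·Δx + b·Δy = Δh: det = (-10)·30 − 260·360 = -93900.
∂h/∂x = [(+0.99)·30 − (-4.33)·360] / -93900 = -0.01692
∂h/∂y = [(-10)·(-4.33) − 260·(+0.99)] / -93900 = +0.002280
Flow = −∇h = (+0.01692 east, -0.002280 north), which points east.

E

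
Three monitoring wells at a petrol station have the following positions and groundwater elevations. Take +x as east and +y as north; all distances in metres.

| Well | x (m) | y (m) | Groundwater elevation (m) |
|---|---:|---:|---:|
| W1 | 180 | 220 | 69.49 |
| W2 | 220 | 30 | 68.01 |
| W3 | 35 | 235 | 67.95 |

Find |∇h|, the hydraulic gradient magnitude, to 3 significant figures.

Differences from W1: to W2 (Δx, Δy, Δh) = (40, -190, -1.48); to W3 = (-145, 15, -1.54).
Determinant of the coordinate differences = 40·15 − (-145)·(-190) = -26950.
∂h/∂x = [(-1.48)·15 − (-1.54)·(-190)] / -26950 = +0.01168
∂h/∂y = [40·(-1.54) − (-145)·(-1.48)] / -26950 = +0.01025
|∇h| = √(0.01168² + 0.01025²) = 0.01554

0.0155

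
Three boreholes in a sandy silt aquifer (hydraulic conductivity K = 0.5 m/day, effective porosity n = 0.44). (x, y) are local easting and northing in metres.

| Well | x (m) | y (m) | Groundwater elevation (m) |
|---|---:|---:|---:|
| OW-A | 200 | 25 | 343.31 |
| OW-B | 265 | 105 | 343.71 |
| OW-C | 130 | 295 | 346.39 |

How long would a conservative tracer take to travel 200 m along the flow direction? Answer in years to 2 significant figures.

Taking OW-A as reference: OW-B−OW-A = (65, 80, +0.40); OW-C−OW-A = (-70, 270, +3.08).
Solve a·Δx + b·Δy = Δh: det = 65·270 − (-70)·80 = 23150.
∂h/∂x = [(+0.40)·270 − (+3.08)·80] / 23150 = -0.005978
∂h/∂y = [65·(+3.08) − (-70)·(+0.40)] / 23150 = +0.009857
|∇h| = √(-0.005978² + 0.009857²) = 0.01153
Seepage velocity v = K·i/n = 0.5 × 0.01153 / 0.44 = 0.0131 m/day.
t = 200 / 0.0131 = 1.527e+04 days = 41.8 years.

42 years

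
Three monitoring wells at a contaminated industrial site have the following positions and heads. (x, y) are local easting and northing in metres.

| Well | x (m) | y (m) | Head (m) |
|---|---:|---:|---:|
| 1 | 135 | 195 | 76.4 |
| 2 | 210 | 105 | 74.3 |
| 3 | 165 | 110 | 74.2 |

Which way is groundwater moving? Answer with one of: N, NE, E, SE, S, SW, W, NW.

S

Differences from 1: to 2 (Δx, Δy, Δh) = (75, -90, -2.1); to 3 = (30, -85, -2.2).
Solve a·Δx + b·Δy = Δh: det = 75·(-85) − 30·(-90) = -3675.
∂h/∂x = [(-2.1)·(-85) − (-2.2)·(-90)] / -3675 = +0.005306
∂h/∂y = [75·(-2.2) − 30·(-2.1)] / -3675 = +0.02776
Flow = −∇h = (-0.005306 east, -0.02776 north), which points south.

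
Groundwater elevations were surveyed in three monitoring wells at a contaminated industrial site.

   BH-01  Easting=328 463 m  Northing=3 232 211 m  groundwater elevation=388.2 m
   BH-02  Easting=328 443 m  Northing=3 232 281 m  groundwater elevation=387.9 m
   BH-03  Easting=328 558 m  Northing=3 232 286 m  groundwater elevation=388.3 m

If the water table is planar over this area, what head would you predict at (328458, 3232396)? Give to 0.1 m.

387.6 m

Taking BH-01 as reference: BH-02−BH-01 = (-20, 70, -0.3); BH-03−BH-01 = (95, 75, +0.1).
Solve a·Δx + b·Δy = Δh: det = (-20)·75 − 95·70 = -8150.
∂h/∂x = [(-0.3)·75 − (+0.1)·70] / -8150 = +0.003620
∂h/∂y = [(-20)·(+0.1) − 95·(-0.3)] / -8150 = -0.003252
h(328458, 3232396) = 388.2 + (+0.003620)·(-5) + (-0.003252)·(185) = 388.2 -0.018 -0.602 = 387.580 m.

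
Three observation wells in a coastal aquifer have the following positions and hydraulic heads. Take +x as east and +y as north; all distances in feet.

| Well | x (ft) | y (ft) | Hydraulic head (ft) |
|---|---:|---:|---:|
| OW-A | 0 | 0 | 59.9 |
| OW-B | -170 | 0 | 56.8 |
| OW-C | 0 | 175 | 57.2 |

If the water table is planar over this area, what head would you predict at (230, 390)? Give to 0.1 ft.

∂h/∂x = (56.8 − 59.9) / (-170 − 0) = +0.01824
∂h/∂y = (57.2 − 59.9) / (175 − 0) = -0.01543
h(230, 390) = 59.9 + (+0.01824)·(230) + (-0.01543)·(390) = 59.9 +4.194 -6.017 = 58.077 ft.

58.1 ft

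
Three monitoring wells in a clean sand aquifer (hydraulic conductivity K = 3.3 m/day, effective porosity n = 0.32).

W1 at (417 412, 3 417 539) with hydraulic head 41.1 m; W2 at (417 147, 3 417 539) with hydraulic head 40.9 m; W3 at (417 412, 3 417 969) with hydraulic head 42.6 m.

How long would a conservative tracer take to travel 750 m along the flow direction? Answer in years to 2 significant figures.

∂h/∂x = (40.9 − 41.1) / (417147 − 417412) = +0.0007547
∂h/∂y = (42.6 − 41.1) / (3417969 − 3417539) = +0.003488
|∇h| = √(0.0007547² + 0.003488²) = 0.003569
Seepage velocity v = K·i/n = 3.3 × 0.003569 / 0.32 = 0.03681 m/day.
t = 750 / 0.03681 = 2.037e+04 days = 55.8 years.

56 years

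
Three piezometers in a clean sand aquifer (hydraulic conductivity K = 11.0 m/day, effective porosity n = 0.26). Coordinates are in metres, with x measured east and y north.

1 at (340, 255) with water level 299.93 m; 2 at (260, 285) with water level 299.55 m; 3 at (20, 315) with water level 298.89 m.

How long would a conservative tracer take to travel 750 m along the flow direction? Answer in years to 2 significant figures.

Taking 1 as reference: 2−1 = (-80, 30, -0.38); 3−1 = (-320, 60, -1.04).
Solve a·Δx + b·Δy = Δh: det = (-80)·60 − (-320)·30 = 4800.
∂h/∂x = [(-0.38)·60 − (-1.04)·30] / 4800 = +0.001750
∂h/∂y = [(-80)·(-1.04) − (-320)·(-0.38)] / 4800 = -0.008000
|∇h| = √(0.001750² + -0.008000²) = 0.008189
Seepage velocity v = K·i/n = 11.0 × 0.008189 / 0.26 = 0.3465 m/day.
t = 750 / 0.3465 = 2165 days = 5.93 years.

5.9 years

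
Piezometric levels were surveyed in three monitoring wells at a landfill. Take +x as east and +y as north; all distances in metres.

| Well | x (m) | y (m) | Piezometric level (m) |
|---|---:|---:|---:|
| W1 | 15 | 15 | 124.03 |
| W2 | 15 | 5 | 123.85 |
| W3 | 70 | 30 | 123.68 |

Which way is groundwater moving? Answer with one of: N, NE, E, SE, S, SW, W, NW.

Differences from W1: to W2 (Δx, Δy, Δh) = (0, -10, -0.18); to W3 = (55, 15, -0.35).
Determinant of the coordinate differences = 0·15 − 55·(-10) = 550.
∂h/∂x = [(-0.18)·15 − (-0.35)·(-10)] / 550 = -0.01127
∂h/∂y = [0·(-0.35) − 55·(-0.18)] / 550 = +0.01800
Flow = −∇h = (+0.01127 east, -0.01800 north), which points southeast.

SE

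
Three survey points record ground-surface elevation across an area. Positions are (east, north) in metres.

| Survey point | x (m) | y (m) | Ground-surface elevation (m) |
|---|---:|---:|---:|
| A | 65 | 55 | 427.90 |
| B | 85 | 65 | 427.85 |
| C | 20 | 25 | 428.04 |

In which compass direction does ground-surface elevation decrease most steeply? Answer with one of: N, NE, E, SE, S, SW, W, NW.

N

Three-point gradient (reference A): Δ to B = (20, 10, -0.05), Δ to C = (-45, -30, +0.14).
∂z/∂x = -0.0006667, ∂z/∂y = -0.003667 (det = -150).
Steepest decrease is along −∇f = (+0.0006667 E, +0.003667 N) → north.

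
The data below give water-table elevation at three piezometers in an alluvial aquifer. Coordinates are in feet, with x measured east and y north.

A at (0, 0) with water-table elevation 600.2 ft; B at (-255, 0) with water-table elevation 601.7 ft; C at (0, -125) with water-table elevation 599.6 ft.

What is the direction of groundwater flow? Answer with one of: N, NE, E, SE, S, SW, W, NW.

SE

∂h/∂x = (601.7 − 600.2) / (-255 − 0) = -0.005882
∂h/∂y = (599.6 − 600.2) / (-125 − 0) = +0.004800
Flow = −∇h = (+0.005882 east, -0.004800 north), which points southeast.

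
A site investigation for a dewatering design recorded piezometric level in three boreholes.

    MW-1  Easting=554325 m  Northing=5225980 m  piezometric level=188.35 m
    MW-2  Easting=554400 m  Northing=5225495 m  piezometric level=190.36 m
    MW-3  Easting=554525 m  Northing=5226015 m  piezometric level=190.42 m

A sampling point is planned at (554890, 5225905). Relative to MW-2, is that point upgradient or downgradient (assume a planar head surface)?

upgradient

Three-point gradient (reference MW-1): Δ to MW-2 = (75, -485, +2.01), Δ to MW-3 = (200, 35, +2.07).
∂h/∂x = +0.01078, ∂h/∂y = -0.002477 (det = 99625).
Head at (554890, 5225905) = 188.35 + (+0.01078)·(565) + (-0.002477)·(-75) = 194.63 m.
That is higher than the 190.36 m at MW-2, so the point is upgradient.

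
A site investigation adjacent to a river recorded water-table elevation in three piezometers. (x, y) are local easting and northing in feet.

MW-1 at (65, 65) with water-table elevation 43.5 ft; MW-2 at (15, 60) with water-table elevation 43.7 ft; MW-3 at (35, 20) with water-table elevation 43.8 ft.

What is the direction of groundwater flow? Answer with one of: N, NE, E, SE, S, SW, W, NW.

NE

With h = a·x + b·y + c and MW-1 as origin, the differences give:
  (-50)·a + (-5)·b = +0.2
  (-30)·a + (-45)·b = +0.3
Eliminate b (×(-45) and ×(-5), subtract): 2100·a = -7.50 → a = ∂h/∂x = -0.003571
Back-substitute: b = ∂h/∂y = -0.004286.
Flow = −∇h = (+0.003571 east, +0.004286 north), which points northeast.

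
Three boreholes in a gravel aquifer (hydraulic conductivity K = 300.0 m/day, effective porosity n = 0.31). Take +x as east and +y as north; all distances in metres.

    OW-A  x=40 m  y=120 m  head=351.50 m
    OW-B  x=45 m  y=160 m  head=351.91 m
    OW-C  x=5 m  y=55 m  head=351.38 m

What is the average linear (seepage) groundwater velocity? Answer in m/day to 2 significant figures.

23 m/day

Three-point gradient (reference OW-A): Δ to OW-B = (5, 40, +0.41), Δ to OW-C = (-35, -65, -0.12).
∂h/∂x = -0.02033, ∂h/∂y = +0.01279 (det = 1075).
|∇h| = √(-0.02033² + 0.01279²) = 0.02402
Seepage velocity v = K·i/n = 300.0 × 0.02402 / 0.31 = 23.25 m/day.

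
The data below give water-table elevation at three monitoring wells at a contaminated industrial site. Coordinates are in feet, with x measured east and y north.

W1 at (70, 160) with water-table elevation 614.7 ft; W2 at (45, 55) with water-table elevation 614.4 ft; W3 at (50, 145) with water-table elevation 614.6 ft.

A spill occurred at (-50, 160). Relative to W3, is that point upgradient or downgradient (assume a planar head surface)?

downgradient

With h = a·x + b·y + c and W1 as origin, the differences give:
  (-25)·a + (-105)·b = -0.3
  (-20)·a + (-15)·b = -0.1
Eliminate b (×(-15) and ×(-105), subtract): -1725·a = -6.00 → a = ∂h/∂x = +0.003478
Back-substitute: b = ∂h/∂y = +0.002029.
Head at (-50, 160) = 614.7 + (+0.003478)·(-120) + (+0.002029)·(0) = 614.28 ft.
That is lower than the 614.6 ft at W3, so the point is downgradient.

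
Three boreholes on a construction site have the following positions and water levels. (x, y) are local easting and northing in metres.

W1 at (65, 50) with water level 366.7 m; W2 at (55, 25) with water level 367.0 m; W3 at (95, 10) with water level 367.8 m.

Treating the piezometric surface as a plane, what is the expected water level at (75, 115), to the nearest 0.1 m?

365.7 m

With h = a·x + b·y + c and W1 as origin, the differences give:
  (-10)·a + (-25)·b = +0.3
  30·a + (-40)·b = +1.1
Eliminate b (×(-40) and ×(-25), subtract): 1150·a = 15.50 → a = ∂h/∂x = +0.01348
Back-substitute: b = ∂h/∂y = -0.01739.
h(75, 115) = 366.7 + (+0.01348)·(10) + (-0.01739)·(65) = 366.7 +0.135 -1.130 = 365.704 m.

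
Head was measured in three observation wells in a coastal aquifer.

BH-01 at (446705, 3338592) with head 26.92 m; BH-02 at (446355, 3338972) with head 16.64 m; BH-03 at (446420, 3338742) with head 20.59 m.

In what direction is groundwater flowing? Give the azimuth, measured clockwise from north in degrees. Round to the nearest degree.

310°

With h = a·x + b·y + c and BH-01 as origin, the differences give:
  (-350)·a + 380·b = -10.28
  (-285)·a + 150·b = -6.33
Eliminate b (×150 and ×380, subtract): 55800·a = 863.400 → a = ∂h/∂x = +0.01547
Back-substitute: b = ∂h/∂y = -0.01280.
Flow direction (−∇h) has components (-0.01547 E, +0.01280 N).
Azimuth = atan2(E, N) = atan2(-0.01547, +0.01280) = 309.6° ≈ 310°.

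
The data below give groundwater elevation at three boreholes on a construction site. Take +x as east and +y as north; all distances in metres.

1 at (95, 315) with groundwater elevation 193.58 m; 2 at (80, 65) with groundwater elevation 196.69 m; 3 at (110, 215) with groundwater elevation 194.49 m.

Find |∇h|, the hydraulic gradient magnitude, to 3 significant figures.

0.0196

With h = a·x + b·y + c and 1 as origin, the differences give:
  (-15)·a + (-250)·b = +3.11
  15·a + (-100)·b = +0.91
Eliminate b (×(-100) and ×(-250), subtract): 5250·a = -83.500 → a = ∂h/∂x = -0.01590
Back-substitute: b = ∂h/∂y = -0.01149.
|∇h| = √(-0.01590² + -0.01149²) = 0.01962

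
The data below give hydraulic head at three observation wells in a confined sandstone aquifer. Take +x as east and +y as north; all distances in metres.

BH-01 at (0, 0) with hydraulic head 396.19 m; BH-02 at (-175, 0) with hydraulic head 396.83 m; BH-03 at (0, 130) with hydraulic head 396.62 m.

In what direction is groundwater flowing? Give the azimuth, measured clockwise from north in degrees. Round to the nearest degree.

∂h/∂x = (396.83 − 396.19) / (-175 − 0) = -0.003657
∂h/∂y = (396.62 − 396.19) / (130 − 0) = +0.003308
Flow direction (−∇h) has components (+0.003657 E, -0.003308 N).
Azimuth = atan2(E, N) = atan2(+0.003657, -0.003308) = 132.1° ≈ 132°.

132°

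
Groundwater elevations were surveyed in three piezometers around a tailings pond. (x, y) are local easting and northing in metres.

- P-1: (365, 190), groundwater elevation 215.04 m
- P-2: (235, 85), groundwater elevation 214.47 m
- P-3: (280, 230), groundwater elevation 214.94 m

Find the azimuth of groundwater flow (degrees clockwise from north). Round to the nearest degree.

With h = a·x + b·y + c and P-1 as origin, the differences give:
  (-130)·a + (-105)·b = -0.57
  (-85)·a + 40·b = -0.10
Eliminate b (×40 and ×(-105), subtract): -14125·a = -33.300 → a = ∂h/∂x = +0.002358
Back-substitute: b = ∂h/∂y = +0.002510.
Flow direction (−∇h) has components (-0.002358 E, -0.002510 N).
Azimuth = atan2(E, N) = atan2(-0.002358, -0.002510) = 223.2° ≈ 223°.

223°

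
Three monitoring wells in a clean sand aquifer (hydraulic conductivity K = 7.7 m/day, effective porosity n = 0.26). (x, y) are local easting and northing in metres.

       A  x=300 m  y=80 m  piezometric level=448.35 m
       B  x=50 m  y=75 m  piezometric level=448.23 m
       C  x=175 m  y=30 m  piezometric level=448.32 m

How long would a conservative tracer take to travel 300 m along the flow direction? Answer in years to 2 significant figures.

Differences from A: to B (Δx, Δy, Δh) = (-250, -5, -0.12); to C = (-125, -50, -0.03).
Solve a·Δx + b·Δy = Δh: det = (-250)·(-50) − (-125)·(-5) = 11875.
∂h/∂x = [(-0.12)·(-50) − (-0.03)·(-5)] / 11875 = +0.0004926
∂h/∂y = [(-250)·(-0.03) − (-125)·(-0.12)] / 11875 = -0.0006316
|∇h| = √(0.0004926² + -0.0006316²) = 0.000801
Seepage velocity v = K·i/n = 7.7 × 0.000801 / 0.26 = 0.02372 m/day.
t = 300 / 0.02372 = 1.265e+04 days = 34.6 years.

35 years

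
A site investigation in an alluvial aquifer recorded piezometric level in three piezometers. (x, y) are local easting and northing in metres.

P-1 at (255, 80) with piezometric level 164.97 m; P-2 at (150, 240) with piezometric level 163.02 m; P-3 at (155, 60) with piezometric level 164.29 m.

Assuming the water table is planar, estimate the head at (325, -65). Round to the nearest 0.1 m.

Differences from P-1: to P-2 (Δx, Δy, Δh) = (-105, 160, -1.95); to P-3 = (-100, -20, -0.68).
Determinant of the coordinate differences = (-105)·(-20) − (-100)·160 = 18100.
∂h/∂x = [(-1.95)·(-20) − (-0.68)·160] / 18100 = +0.008166
∂h/∂y = [(-105)·(-0.68) − (-100)·(-1.95)] / 18100 = -0.006829
h(325, -65) = 164.97 + (+0.008166)·(70) + (-0.006829)·(-145) = 164.97 +0.572 +0.990 = 166.532 m.

166.5 m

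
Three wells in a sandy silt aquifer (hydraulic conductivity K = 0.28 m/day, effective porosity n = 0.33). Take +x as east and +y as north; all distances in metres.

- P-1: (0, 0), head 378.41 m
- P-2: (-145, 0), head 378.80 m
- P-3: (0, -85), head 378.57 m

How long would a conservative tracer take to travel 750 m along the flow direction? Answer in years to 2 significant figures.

∂h/∂x = (378.80 − 378.41) / (-145 − 0) = -0.002690
∂h/∂y = (378.57 − 378.41) / (-85 − 0) = -0.001882
|∇h| = √(-0.002690² + -0.001882²) = 0.003283
Seepage velocity v = K·i/n = 0.28 × 0.003283 / 0.33 = 0.002786 m/day.
t = 750 / 0.002786 = 2.692e+05 days = 737 years.

740 years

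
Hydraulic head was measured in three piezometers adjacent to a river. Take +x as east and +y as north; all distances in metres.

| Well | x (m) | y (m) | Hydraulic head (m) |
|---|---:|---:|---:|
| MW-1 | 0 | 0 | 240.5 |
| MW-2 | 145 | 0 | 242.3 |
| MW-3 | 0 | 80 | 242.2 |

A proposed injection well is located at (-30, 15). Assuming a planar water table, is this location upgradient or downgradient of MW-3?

downgradient

∂h/∂x = (242.3 − 240.5) / (145 − 0) = +0.01241
∂h/∂y = (242.2 − 240.5) / (80 − 0) = +0.02125
Head at (-30, 15) = 240.5 + (+0.01241)·(-30) + (+0.02125)·(15) = 240.45 m.
That is lower than the 242.2 m at MW-3, so the point is downgradient.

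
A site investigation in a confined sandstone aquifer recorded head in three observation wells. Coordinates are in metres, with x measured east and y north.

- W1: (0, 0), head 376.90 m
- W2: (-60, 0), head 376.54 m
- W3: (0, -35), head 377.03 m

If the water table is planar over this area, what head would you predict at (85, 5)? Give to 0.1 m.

∂h/∂x = (376.54 − 376.90) / (-60 − 0) = +0.006000
∂h/∂y = (377.03 − 376.90) / (-35 − 0) = -0.003714
h(85, 5) = 376.90 + (+0.006000)·(85) + (-0.003714)·(5) = 376.90 +0.510 -0.019 = 377.391 m.

377.4 m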